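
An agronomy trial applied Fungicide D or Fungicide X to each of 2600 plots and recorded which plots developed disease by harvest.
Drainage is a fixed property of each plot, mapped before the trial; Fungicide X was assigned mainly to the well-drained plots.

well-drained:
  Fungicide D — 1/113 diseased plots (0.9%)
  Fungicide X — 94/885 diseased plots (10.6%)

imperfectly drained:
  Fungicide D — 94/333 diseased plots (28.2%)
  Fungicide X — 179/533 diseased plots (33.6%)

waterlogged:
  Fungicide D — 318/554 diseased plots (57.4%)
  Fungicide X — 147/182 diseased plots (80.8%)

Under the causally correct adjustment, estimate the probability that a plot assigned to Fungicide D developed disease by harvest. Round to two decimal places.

0.26

Nothing the fungicide does changes field drainage; the imbalance is an allocation artefact. With field drainage also predicting the outcome, the pooled figure is confounded, and the within-stratum comparison is the causal one.
Standardising Fungicide D to the population field drainage mix: 0.384·1/113 + 0.333·94/333 + 0.283·318/554 = 0.260.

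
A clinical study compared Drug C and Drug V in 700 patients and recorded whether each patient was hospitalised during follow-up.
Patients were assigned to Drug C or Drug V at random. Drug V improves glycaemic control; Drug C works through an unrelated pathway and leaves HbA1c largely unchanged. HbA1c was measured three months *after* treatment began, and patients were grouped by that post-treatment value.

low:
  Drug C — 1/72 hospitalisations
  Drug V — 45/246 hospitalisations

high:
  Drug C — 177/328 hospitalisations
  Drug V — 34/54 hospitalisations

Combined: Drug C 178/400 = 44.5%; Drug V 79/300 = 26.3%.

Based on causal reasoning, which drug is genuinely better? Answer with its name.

Drug V

HbA1c lies on the pathway drug → HbA1c → outcome, so adjusting for it blocks the indirect effect. For the total causal effect of drug, use the unadjusted pooled rates.
Pooled: Drug C 44.5% vs Drug V 26.3%; Drug V is lower overall.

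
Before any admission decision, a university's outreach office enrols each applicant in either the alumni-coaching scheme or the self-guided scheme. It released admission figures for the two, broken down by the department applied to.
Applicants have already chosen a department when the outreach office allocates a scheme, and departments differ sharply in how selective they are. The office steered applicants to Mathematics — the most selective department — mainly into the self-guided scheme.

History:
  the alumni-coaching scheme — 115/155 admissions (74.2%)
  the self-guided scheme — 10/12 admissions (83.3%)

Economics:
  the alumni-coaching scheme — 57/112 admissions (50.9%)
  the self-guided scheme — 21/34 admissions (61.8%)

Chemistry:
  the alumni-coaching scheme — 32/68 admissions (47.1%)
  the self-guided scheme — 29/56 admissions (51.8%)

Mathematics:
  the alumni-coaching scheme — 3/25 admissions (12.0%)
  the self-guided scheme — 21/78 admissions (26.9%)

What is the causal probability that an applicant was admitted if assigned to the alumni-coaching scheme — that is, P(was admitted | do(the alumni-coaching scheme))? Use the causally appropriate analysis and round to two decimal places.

0.50

Here department is a common cause — it drives both which outreach scheme a case falls under and the outcome. The crude comparison mixes populations; the stratum-specific rates are the causally relevant ones.
Standardising the alumni-coaching scheme to the population department mix: 0.309·115/155 + 0.270·57/112 + 0.230·32/68 + 0.191·3/25 = 0.498.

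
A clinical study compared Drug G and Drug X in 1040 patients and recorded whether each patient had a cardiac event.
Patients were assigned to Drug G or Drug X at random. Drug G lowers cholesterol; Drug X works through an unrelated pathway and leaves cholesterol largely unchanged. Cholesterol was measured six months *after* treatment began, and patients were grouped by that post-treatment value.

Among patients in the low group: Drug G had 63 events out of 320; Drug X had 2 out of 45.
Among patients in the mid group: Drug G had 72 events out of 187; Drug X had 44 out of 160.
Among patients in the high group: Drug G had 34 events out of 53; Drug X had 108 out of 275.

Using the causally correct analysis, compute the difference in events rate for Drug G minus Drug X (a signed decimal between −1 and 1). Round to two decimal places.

The stratified and pooled comparisons disagree (Drug X wins within each cholesterol; Drug G wins overall), so the answer turns on the causal role of cholesterol.
Cholesterol is downstream of the drug. One should not condition on a consequence of treatment, so the overall rates are the right comparison.
The causal difference is the pooled difference: 0.302 − 0.321 = -0.019.

-0.02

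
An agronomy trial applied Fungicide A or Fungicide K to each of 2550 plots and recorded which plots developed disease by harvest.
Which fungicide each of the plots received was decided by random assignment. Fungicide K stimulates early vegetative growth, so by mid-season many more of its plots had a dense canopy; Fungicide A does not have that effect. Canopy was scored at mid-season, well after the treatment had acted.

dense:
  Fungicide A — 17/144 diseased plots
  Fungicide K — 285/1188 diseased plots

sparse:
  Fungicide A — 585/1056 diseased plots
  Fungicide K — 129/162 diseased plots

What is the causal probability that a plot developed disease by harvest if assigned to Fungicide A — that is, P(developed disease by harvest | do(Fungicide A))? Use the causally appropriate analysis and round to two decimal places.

0.50

Stratifying would compare fungicides among plots the fungicides themselves sorted into mid-season canopy groups — a form of selection on an intermediate. The unconditioned pooled rates give the total causal effect.
So P(outcome | do(Fungicide A)) is just the pooled rate for Fungicide A: 602/1200 = 0.502.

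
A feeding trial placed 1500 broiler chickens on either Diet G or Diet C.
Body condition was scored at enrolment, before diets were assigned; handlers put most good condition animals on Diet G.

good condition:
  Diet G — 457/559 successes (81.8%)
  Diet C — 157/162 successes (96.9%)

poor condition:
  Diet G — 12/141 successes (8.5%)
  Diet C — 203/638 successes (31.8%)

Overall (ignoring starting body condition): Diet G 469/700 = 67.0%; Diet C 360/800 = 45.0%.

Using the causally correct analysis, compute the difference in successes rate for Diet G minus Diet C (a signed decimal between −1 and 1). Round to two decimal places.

-0.19

Here starting body condition is a common cause — it drives both which diet a case falls under and the outcome. The crude comparison mixes populations; the stratum-specific rates are the causally relevant ones.
Adjusting over the population distribution of starting body condition: 0.481·(0.818−0.969) + 0.519·(0.085−0.318) = -0.194.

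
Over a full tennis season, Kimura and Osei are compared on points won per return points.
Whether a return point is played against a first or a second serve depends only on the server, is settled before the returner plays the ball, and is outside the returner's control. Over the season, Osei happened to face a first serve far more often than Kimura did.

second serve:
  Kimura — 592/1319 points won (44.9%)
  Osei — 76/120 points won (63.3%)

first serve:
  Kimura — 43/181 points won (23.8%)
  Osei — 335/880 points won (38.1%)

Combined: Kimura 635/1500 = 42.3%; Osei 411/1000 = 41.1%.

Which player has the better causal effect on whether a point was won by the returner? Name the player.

Osei is higher inside every serve type stratum but Kimura is higher in aggregate. Whether to stratify depends on how serve type relates to the player.
Since serve type is a pre-existing factor (not a product of the player) and it affects the outcome on its own, it is a confounder. The stratified rates, not the pooled rate, identify the causal effect.
Within each level — second serve: 44.9% vs 63.3%; first serve: 23.8% vs 38.1% — Osei is higher every time.

Osei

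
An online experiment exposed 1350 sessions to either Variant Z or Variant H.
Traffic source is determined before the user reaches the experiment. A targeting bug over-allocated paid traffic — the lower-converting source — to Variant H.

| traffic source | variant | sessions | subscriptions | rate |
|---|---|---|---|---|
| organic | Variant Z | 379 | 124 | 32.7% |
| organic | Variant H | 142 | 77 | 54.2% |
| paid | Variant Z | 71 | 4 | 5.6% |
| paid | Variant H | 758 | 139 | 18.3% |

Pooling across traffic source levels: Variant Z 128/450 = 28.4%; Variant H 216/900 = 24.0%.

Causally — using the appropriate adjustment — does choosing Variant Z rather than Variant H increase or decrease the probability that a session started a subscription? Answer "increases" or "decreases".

The stratified and pooled comparisons disagree (Variant H wins within each traffic source; Variant Z wins overall), so the answer turns on the causal role of traffic source.
Here traffic source is a common cause — it drives both which variant a case falls under and the outcome. The crude comparison mixes populations; the stratum-specific rates are the causally relevant ones.
Within each level — organic: 32.7% vs 54.2%; paid: 5.6% vs 18.3% — Variant H is higher every time.

decreases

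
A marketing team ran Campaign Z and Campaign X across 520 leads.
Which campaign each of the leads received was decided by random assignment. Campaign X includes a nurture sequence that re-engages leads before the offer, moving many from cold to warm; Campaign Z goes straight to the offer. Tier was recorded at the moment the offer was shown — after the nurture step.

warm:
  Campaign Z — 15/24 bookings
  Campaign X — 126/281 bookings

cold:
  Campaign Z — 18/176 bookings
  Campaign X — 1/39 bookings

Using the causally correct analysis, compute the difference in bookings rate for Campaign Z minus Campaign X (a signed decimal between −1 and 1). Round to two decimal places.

Engagement tier is recorded after the campaign and is itself shifted by it — it sits on the causal path from campaign to outcome. Conditioning on a mediator would strip out part of the effect we want; the pooled comparison gives the total causal effect.
The causal difference is the pooled difference: 0.165 − 0.397 = -0.232.

-0.23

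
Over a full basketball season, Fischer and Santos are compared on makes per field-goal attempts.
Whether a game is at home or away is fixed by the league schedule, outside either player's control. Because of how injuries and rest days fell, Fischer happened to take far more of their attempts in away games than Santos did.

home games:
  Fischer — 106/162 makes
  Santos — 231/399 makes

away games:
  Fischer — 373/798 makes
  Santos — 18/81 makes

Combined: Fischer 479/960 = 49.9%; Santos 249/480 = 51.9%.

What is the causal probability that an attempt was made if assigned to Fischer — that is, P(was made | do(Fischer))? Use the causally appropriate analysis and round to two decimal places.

0.54

Fischer is higher inside every game venue stratum but Santos is higher in aggregate. Whether to stratify depends on how game venue relates to the player.
Game venue is set before the player has any effect — it is not caused by the player — and it independently drives the outcome. That makes it a confounder, so the causal comparison is within game venue levels.
Standardising Fischer to the population game venue mix: 0.390·106/162 + 0.610·373/798 = 0.540.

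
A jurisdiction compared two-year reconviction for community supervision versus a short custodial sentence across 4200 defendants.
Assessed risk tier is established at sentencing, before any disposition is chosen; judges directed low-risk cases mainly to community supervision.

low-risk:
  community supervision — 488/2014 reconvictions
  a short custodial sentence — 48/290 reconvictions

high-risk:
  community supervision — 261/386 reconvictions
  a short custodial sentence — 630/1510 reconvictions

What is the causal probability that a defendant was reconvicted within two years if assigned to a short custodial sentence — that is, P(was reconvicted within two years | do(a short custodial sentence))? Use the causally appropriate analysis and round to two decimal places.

a short custodial sentence is lower inside every assessed risk tier stratum but community supervision is lower in aggregate. Whether to stratify depends on how assessed risk tier relates to the disposition.
Assessed risk tier satisfies the back-door criterion: it is not a descendant of the disposition, and it blocks the spurious path from disposition to outcome. Adjusting for it (i.e., using the within-assessed risk tier rates) gives the causal effect.
Standardising a short custodial sentence to the population assessed risk tier mix: 0.549·48/290 + 0.451·630/1510 = 0.279.

0.28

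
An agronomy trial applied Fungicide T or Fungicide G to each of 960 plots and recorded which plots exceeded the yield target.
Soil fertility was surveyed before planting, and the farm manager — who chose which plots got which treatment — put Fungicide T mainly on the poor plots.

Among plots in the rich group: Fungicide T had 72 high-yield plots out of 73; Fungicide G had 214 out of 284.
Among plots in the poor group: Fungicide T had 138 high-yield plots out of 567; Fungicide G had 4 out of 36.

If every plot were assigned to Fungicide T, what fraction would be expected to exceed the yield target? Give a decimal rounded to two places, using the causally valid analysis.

0.52

The imbalance in soil fertility arose from how plots were allocated, not from anything the fungicide did; and soil fertility independently affects the outcome. The pooled gap is confounded — condition on soil fertility.
Standardising Fungicide T to the population soil fertility mix: 0.372·72/73 + 0.628·138/567 = 0.520.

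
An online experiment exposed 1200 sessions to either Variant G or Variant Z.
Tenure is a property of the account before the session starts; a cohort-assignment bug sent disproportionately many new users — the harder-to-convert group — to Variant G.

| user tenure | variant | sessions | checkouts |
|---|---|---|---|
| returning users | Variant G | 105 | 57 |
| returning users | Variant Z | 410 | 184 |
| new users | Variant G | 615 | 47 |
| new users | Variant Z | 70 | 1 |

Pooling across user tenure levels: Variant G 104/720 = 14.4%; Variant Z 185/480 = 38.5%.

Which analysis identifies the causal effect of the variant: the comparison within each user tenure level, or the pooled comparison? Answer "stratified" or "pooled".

Here user tenure is a common cause — it drives both which variant a case falls under and the outcome. The crude comparison mixes populations; the stratum-specific rates are the causally relevant ones.
Within each level — returning users: 54.3% vs 44.9%; new users: 7.6% vs 1.4% — Variant G is higher every time.

stratified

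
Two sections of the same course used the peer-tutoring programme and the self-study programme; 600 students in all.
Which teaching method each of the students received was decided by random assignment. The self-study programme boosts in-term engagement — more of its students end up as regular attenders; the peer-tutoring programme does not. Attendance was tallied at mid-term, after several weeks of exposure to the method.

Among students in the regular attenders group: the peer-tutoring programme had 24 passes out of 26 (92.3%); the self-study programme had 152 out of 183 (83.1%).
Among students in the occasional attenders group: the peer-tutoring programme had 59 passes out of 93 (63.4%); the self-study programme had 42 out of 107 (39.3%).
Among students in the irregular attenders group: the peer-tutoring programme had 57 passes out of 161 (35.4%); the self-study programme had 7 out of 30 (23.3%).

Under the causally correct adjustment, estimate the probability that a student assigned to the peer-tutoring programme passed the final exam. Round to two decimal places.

0.50

The mid-term attendance-specific comparison favours the peer-tutoring programme throughout, but the pooled figures favour the self-study programme. The question is whether to condition on mid-term attendance.
Mid-term attendance is recorded after the teaching method and is itself shifted by it — it sits on the causal path from teaching method to outcome. Conditioning on a mediator would strip out part of the effect we want; the pooled comparison gives the total causal effect.
So P(outcome | do(the peer-tutoring programme)) is just the pooled rate for the peer-tutoring programme: 140/280 = 0.500.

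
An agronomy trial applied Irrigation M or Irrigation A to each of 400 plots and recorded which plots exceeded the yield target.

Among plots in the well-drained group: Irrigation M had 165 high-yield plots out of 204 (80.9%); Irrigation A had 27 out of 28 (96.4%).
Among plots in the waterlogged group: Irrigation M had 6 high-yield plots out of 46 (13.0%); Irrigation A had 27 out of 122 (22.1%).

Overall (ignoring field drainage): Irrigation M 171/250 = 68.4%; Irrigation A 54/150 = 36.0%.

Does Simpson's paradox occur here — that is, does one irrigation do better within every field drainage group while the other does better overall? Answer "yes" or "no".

Within each field drainage level (well-drained 80.9% vs 96.4%; waterlogged 13.0% vs 22.1%), Irrigation A has the higher rate every time. Pooled: 68.4% vs 36.0% — Irrigation M has the higher rate overall. The two comparisons disagree.

yes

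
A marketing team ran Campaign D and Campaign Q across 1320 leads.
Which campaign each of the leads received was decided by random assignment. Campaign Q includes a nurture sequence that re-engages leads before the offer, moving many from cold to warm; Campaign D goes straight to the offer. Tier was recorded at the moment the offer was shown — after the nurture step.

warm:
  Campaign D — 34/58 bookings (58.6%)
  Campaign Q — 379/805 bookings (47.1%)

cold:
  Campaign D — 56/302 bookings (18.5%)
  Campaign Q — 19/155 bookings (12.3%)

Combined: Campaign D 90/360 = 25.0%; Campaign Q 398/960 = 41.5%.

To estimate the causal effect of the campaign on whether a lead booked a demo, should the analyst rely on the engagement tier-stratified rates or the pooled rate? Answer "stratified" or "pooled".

pooled

The stratified and pooled comparisons disagree (Campaign D wins within each engagement tier; Campaign Q wins overall), so the answer turns on the causal role of engagement tier.
Stratifying would compare campaigns among leads the campaigns themselves sorted into engagement tier groups — a form of selection on an intermediate. The unconditioned pooled rates give the total causal effect.
Pooled: Campaign D 25.0% vs Campaign Q 41.5%; Campaign Q is higher overall.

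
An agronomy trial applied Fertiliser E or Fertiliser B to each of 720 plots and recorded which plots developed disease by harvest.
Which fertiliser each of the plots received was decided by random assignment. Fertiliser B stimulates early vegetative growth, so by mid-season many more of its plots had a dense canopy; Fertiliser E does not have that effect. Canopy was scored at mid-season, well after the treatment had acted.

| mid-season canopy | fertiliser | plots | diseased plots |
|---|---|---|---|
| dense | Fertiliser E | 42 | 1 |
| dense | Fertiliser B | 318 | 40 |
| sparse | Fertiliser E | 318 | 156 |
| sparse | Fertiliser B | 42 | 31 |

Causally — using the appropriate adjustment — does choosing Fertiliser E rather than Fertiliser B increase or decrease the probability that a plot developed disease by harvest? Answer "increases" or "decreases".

increases

Within every mid-season canopy level Fertiliser E has the lower rate, yet pooled Fertiliser B does — Simpson's reversal.
Mid-season canopy is downstream of the fertiliser. One should not condition on a consequence of treatment, so the overall rates are the right comparison.
Pooled: Fertiliser E 43.6% vs Fertiliser B 19.7%; Fertiliser B is lower overall.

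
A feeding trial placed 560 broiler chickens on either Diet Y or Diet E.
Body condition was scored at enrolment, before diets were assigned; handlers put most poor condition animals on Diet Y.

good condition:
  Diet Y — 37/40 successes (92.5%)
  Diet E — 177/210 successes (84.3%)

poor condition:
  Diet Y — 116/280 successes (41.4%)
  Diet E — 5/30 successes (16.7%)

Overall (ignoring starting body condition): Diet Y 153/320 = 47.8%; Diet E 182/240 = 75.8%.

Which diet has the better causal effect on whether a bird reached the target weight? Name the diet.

The stratified and pooled comparisons disagree (Diet Y wins within each starting body condition; Diet E wins overall), so the answer turns on the causal role of starting body condition.
Starting body condition differs across diets for reasons unrelated to any effect of the diet itself, and it separately predicts the outcome — a classic confounder. We must compare within starting body condition levels.
Within each level — good condition: 92.5% vs 84.3%; poor condition: 41.4% vs 16.7% — Diet Y is higher every time.

Diet Y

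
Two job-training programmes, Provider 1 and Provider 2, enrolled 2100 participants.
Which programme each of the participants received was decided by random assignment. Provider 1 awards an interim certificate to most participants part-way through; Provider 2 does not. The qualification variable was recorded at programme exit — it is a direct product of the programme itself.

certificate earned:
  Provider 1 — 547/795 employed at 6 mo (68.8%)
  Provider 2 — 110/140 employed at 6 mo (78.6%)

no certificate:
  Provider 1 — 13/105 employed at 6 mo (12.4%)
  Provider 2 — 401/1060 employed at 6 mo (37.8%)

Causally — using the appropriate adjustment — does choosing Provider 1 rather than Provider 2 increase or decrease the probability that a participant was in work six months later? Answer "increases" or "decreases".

Qualification attained during the programme is recorded after the programme and is itself shifted by it — it sits on the causal path from programme to outcome. Conditioning on a mediator would strip out part of the effect we want; the pooled comparison gives the total causal effect.
Pooled: Provider 1 62.2% vs Provider 2 42.6%; Provider 1 is higher overall.

increases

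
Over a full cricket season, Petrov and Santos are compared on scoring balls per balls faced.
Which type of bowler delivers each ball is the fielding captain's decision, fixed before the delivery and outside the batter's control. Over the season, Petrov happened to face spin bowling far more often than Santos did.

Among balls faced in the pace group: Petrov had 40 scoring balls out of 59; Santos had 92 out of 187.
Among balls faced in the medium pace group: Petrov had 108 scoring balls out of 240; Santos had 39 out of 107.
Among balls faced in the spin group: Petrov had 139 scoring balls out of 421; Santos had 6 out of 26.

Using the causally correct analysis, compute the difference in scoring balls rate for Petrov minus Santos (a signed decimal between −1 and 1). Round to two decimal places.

+0.12

Within every bowling type level Petrov has the higher rate, yet pooled Santos does — Simpson's reversal.
Nothing the player does changes bowling type; the imbalance is an allocation artefact. With bowling type also predicting the outcome, the pooled figure is confounded, and the within-stratum comparison is the causal one.
Adjusting over the population distribution of bowling type: 0.237·(0.678−0.492) + 0.334·(0.450−0.364) + 0.430·(0.330−0.231) = +0.115.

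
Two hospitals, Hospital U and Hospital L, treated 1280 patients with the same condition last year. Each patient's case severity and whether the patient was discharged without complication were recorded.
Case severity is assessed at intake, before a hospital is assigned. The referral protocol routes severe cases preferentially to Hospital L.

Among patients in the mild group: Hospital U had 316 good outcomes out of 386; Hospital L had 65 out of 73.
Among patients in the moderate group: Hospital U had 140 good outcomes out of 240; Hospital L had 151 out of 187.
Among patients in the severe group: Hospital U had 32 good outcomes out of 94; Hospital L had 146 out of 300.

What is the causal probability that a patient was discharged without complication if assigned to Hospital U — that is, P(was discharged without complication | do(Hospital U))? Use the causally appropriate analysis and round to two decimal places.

0.59

Within every case severity level Hospital L has the higher rate, yet pooled Hospital U does — Simpson's reversal.
Case severity is set before the hospital has any effect — it is not caused by the hospital — and it independently drives the outcome. That makes it a confounder, so the causal comparison is within case severity levels.
Standardising Hospital U to the population case severity mix: 0.359·316/386 + 0.334·140/240 + 0.308·32/94 = 0.593.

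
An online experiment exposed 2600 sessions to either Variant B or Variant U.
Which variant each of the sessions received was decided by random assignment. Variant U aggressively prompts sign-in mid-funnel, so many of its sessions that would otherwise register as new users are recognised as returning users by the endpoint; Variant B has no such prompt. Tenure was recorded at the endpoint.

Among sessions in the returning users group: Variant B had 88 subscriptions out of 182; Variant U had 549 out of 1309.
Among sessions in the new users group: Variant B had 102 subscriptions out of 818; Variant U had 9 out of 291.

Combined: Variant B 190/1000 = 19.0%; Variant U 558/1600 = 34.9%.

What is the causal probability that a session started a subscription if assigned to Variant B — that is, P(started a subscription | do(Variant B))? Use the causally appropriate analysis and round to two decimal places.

User tenure is recorded after the variant and is itself shifted by it — it sits on the causal path from variant to outcome. Conditioning on a mediator would strip out part of the effect we want; the pooled comparison gives the total causal effect.
So P(outcome | do(Variant B)) is just the pooled rate for Variant B: 190/1000 = 0.190.

0.19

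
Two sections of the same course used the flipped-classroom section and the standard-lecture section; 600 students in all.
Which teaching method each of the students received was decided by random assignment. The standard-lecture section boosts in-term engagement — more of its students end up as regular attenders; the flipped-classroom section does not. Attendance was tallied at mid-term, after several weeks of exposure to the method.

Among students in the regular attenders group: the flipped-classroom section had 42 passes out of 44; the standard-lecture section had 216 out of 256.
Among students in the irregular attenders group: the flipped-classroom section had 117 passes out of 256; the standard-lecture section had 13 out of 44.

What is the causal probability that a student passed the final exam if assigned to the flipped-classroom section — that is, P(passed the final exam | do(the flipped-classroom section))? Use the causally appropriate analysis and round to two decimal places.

the flipped-classroom section is higher inside every mid-term attendance stratum but the standard-lecture section is higher in aggregate. Whether to stratify depends on how mid-term attendance relates to the teaching method.
Stratifying would compare teaching methods among students the teaching methods themselves sorted into mid-term attendance groups — a form of selection on an intermediate. The unconditioned pooled rates give the total causal effect.
So P(outcome | do(the flipped-classroom section)) is just the pooled rate for the flipped-classroom section: 159/300 = 0.530.

0.53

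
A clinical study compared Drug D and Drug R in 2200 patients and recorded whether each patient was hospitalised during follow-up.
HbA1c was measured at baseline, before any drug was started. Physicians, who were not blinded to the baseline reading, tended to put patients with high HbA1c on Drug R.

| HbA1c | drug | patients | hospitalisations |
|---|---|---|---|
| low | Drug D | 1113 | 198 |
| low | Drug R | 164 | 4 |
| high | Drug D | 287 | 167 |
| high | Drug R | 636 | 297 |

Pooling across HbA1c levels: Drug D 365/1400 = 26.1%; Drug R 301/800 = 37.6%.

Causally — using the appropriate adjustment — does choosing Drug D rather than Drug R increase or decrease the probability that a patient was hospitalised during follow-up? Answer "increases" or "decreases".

Within every HbA1c level Drug R has the lower rate, yet pooled Drug D does — Simpson's reversal.
HbA1c satisfies the back-door criterion: it is not a descendant of the drug, and it blocks the spurious path from drug to outcome. Adjusting for it (i.e., using the within-HbA1c rates) gives the causal effect.
Within each level — low: 17.8% vs 2.4%; high: 58.2% vs 46.7% — Drug R is lower every time.

increases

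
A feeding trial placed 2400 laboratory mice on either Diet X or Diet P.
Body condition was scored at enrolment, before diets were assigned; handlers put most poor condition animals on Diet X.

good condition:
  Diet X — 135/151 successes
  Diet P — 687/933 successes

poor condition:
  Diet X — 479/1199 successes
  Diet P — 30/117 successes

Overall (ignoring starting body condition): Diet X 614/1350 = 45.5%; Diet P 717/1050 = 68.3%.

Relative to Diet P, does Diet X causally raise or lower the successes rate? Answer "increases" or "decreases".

Within every starting body condition level Diet X has the higher rate, yet pooled Diet P does — Simpson's reversal.
Here starting body condition is a common cause — it drives both which diet a case falls under and the outcome. The crude comparison mixes populations; the stratum-specific rates are the causally relevant ones.
Within each level — good condition: 89.4% vs 73.6%; poor condition: 39.9% vs 25.6% — Diet X is higher every time.

increases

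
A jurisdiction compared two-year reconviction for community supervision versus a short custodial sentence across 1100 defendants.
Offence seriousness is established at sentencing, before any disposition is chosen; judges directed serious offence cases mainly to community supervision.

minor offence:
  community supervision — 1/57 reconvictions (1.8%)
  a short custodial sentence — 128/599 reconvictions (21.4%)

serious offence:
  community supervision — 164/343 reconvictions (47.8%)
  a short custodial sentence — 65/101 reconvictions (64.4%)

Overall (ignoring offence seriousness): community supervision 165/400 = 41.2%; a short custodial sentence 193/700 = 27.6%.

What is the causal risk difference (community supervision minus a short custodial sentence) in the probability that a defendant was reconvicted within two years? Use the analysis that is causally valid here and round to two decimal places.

-0.18

Offence seriousness satisfies the back-door criterion: it is not a descendant of the disposition, and it blocks the spurious path from disposition to outcome. Adjusting for it (i.e., using the within-offence seriousness rates) gives the causal effect.
Adjusting over the population distribution of offence seriousness: 0.596·(0.018−0.214) + 0.404·(0.478−0.644) = -0.184.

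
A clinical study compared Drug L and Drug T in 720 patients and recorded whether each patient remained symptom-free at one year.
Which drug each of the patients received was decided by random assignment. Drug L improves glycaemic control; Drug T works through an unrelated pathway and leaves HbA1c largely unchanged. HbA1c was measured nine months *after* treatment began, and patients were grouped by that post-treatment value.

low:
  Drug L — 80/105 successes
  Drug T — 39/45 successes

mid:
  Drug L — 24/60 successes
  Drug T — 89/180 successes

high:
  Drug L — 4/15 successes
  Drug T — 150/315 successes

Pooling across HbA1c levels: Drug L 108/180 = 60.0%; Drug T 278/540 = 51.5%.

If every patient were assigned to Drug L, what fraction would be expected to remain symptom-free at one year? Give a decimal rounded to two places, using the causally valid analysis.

0.60

Stratifying would compare drugs among patients the drugs themselves sorted into HbA1c groups — a form of selection on an intermediate. The unconditioned pooled rates give the total causal effect.
So P(outcome | do(Drug L)) is just the pooled rate for Drug L: 108/180 = 0.600.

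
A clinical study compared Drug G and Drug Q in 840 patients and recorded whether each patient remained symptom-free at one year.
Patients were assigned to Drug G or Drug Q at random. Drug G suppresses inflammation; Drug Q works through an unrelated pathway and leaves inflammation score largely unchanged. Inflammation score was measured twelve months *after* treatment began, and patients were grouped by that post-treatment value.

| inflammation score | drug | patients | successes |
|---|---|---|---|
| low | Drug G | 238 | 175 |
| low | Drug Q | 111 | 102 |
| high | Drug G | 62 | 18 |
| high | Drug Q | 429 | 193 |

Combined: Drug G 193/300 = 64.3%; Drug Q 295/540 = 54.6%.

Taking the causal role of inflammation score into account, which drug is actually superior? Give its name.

Within every inflammation score level Drug Q has the higher rate, yet pooled Drug G does — Simpson's reversal.
The distribution of inflammation score is itself part of what the drug does — it is an intermediate outcome. Holding it fixed would remove that part of the effect; the total effect is the pooled difference.
Pooled: Drug G 64.3% vs Drug Q 54.6%; Drug G is higher overall.

Drug G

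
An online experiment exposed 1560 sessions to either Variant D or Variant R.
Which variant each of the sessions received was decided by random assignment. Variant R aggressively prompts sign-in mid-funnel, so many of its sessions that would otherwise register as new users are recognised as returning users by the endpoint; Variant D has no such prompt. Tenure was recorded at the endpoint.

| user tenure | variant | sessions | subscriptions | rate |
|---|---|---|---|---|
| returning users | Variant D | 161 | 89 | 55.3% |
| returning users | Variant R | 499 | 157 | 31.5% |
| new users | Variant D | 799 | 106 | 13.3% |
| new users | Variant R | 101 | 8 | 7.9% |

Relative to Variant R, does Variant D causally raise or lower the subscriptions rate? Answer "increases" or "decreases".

The user tenure-specific comparison favours Variant D throughout, but the pooled figures favour Variant R. The question is whether to condition on user tenure.
User tenure here is a post-treatment variable shaped by the variant; conditioning on it would introduce bias rather than remove it. The overall comparison is the causal one.
Pooled: Variant D 20.3% vs Variant R 27.5%; Variant R is higher overall.

decreases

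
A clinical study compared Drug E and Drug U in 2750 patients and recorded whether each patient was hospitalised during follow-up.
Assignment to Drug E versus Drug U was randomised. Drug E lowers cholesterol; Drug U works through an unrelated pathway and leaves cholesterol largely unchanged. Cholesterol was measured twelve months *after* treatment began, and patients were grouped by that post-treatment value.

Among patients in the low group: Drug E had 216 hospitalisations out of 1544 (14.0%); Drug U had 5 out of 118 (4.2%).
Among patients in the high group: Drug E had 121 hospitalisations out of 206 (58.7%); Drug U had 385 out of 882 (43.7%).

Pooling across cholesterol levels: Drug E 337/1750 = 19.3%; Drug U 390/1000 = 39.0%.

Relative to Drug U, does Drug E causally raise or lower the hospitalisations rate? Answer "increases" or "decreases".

The stratified and pooled comparisons disagree (Drug U wins within each cholesterol; Drug E wins overall), so the answer turns on the causal role of cholesterol.
Because the drug influences cholesterol, cholesterol is a post-treatment mediator, not a confounder. Stratifying on it would bias the estimate; the causal effect is the crude pooled difference.
Pooled: Drug E 19.3% vs Drug U 39.0%; Drug E is lower overall.

decreases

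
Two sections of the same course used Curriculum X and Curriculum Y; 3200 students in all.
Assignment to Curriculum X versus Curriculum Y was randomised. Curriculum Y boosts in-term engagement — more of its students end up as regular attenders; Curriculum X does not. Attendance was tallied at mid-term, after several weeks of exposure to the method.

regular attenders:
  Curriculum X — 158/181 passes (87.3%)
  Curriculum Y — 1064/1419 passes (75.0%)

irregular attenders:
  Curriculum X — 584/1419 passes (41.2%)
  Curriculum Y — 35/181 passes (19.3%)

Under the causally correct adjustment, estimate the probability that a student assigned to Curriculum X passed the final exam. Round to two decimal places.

The distribution of mid-term attendance is itself part of what the teaching method does — it is an intermediate outcome. Holding it fixed would remove that part of the effect; the total effect is the pooled difference.
So P(outcome | do(Curriculum X)) is just the pooled rate for Curriculum X: 742/1600 = 0.464.

0.46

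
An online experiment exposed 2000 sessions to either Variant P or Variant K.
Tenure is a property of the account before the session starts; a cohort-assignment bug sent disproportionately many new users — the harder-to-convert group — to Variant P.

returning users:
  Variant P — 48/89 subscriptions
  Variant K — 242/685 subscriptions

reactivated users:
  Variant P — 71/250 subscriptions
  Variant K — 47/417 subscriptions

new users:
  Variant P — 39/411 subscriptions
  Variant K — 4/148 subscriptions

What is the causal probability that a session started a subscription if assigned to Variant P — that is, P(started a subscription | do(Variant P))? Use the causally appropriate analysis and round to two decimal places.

0.33

Variant P is higher inside every user tenure stratum but Variant K is higher in aggregate. Whether to stratify depends on how user tenure relates to the variant.
Here user tenure is a common cause — it drives both which variant a case falls under and the outcome. The crude comparison mixes populations; the stratum-specific rates are the causally relevant ones.
Standardising Variant P to the population user tenure mix: 0.387·48/89 + 0.334·71/250 + 0.280·39/411 = 0.330.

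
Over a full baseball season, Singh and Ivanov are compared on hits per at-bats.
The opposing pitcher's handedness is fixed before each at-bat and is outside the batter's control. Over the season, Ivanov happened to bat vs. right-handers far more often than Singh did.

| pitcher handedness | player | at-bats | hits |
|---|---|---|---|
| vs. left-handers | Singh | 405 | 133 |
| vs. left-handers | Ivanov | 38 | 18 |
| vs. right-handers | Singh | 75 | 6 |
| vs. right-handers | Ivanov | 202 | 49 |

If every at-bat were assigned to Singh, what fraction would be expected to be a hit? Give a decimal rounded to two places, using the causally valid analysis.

0.23

Pitcher handedness differs across players for reasons unrelated to any effect of the player itself, and it separately predicts the outcome — a classic confounder. We must compare within pitcher handedness levels.
Standardising Singh to the population pitcher handedness mix: 0.615·133/405 + 0.385·6/75 = 0.233.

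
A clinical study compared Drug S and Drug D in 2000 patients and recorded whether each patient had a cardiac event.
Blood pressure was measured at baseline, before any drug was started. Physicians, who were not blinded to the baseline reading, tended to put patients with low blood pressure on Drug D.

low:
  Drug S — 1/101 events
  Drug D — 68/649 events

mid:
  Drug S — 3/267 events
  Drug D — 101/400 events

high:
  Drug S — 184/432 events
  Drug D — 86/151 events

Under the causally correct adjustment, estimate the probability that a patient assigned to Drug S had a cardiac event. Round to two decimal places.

The blood pressure-specific comparison favours Drug S throughout, but the pooled figures favour Drug D. The question is whether to condition on blood pressure.
Blood pressure differs across drugs for reasons unrelated to any effect of the drug itself, and it separately predicts the outcome — a classic confounder. We must compare within blood pressure levels.
Standardising Drug S to the population blood pressure mix: 0.375·1/101 + 0.334·3/267 + 0.291·184/432 = 0.132.

0.13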